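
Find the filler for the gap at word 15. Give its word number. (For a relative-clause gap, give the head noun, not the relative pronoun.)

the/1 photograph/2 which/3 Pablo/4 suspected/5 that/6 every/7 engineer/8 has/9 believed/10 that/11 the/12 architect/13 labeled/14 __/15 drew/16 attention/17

2

The gap at 15 is the object of "labeled", inside a relative clause.
The relative pronoun is "which" (word 3); it is bound by the head noun immediately before it.
Its filler is the head noun "photograph", at word 2.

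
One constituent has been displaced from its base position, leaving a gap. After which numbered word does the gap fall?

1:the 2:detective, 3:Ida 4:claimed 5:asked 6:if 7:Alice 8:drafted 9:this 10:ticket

4

The displaced element is "the detective" (word 2).
It is linked across 1 clause boundary (Ø).
It functions as the subject of "asked", so the gap sits immediately after word 4 ("claimed").
Base order: Ida claimed that the detective asked if Alice drafted this ticket.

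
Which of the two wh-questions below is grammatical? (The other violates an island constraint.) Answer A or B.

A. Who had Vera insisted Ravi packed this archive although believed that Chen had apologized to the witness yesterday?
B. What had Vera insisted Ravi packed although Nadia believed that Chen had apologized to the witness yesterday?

B

In A, the wh-phrase is extracted from inside an adjunct island (introduced by "although"), which blocks movement.
In B, the extraction path crosses only that-complement boundaries, which are transparent.
So B is grammatical.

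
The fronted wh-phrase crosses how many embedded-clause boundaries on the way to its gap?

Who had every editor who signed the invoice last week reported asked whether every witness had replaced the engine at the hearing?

"who" is extracted from the subject of "asked".
Boundaries crossed, outermost first: [Ø] — 1 in total.

1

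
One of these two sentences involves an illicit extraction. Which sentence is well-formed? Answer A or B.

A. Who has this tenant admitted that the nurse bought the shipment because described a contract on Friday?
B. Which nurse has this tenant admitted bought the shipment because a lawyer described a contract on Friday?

In A, the wh-phrase is extracted from inside an adjunct island (introduced by "because"), which blocks movement.
In B, the extraction path crosses only that-complement boundaries, which are transparent.
So B is grammatical.

B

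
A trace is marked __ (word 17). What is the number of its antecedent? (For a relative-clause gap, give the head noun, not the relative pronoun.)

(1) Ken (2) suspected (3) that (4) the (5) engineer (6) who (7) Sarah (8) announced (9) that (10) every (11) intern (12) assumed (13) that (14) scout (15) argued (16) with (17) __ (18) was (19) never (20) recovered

5

The gap at 17 is the prepositional object of "argued", inside a relative clause.
The relative pronoun is "who" (word 6); it is bound by the head noun immediately before it.
Its filler is the head noun "engineer", at word 5.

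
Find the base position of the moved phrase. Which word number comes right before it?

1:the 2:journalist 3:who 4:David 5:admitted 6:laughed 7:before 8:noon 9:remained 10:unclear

The displaced element is "the journalist" (word 2).
It is linked across 1 clause boundary (Ø).
It functions as the subject of "laughed", so the gap sits immediately after word 5 ("admitted").
Base order: David admitted that the journalist laughed before noon.

5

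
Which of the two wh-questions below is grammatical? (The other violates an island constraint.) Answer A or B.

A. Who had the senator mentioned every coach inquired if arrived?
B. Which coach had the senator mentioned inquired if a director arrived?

In A, the wh-phrase is extracted from inside a wh-island (introduced by "if"), which blocks movement.
In B, the extraction path crosses only that-complement boundaries, which are transparent.
So B is grammatical.

B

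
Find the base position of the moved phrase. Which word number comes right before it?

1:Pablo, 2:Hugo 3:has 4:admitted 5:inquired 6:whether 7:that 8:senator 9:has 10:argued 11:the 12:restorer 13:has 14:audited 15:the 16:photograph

The displaced element is "Pablo" (word 1).
It is linked across 1 clause boundary (Ø).
It functions as the subject of "inquired", so the gap sits immediately after word 4 ("admitted").
Base order: Hugo has admitted that Pablo inquired whether that senator has argued the restorer has audited the photograph.

4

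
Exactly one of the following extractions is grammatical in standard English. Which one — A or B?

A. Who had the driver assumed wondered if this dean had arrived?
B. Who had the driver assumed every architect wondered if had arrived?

A

In B, the wh-phrase is extracted from inside a wh-island (introduced by "if"), which blocks movement.
In A, the extraction path crosses only that-complement boundaries, which are transparent.
So A is grammatical.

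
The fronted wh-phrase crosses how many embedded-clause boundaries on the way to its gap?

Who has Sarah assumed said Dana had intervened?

"who" is extracted from the subject of "said".
Boundaries crossed, outermost first: [Ø] — 1 in total.

1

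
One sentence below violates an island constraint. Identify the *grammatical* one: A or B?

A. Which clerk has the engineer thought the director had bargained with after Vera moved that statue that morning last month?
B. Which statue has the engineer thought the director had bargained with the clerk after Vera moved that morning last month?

A

In B, the wh-phrase is extracted from inside an adjunct island (introduced by "after"), which blocks movement.
In A, the extraction path crosses only that-complement boundaries, which are transparent.
So A is grammatical.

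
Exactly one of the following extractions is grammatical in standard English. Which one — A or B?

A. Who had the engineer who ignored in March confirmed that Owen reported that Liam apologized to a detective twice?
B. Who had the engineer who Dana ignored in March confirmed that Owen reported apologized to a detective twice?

B

In A, the wh-phrase is extracted from inside a complex-NP island (relative clause) (introduced by "who"), which blocks movement.
In B, the extraction path crosses only that-complement boundaries, which are transparent.
So B is grammatical.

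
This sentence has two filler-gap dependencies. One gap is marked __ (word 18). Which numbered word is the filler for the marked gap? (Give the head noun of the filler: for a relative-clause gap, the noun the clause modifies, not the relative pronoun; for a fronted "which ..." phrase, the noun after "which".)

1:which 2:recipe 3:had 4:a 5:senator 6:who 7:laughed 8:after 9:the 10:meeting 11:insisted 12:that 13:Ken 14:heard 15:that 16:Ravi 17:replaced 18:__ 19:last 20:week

The marked gap is the direct object of "replaced".
Its filler is the fronted wh-phrase "which recipe", at word 2.
(The other dependency links word 5 to a gap after word 6.)

2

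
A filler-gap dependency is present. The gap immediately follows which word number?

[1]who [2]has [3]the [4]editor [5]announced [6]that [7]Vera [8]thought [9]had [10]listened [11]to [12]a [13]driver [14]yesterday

8

The displaced element is "who" (word 1).
It is linked across 2 clause boundaries (that → Ø).
It functions as the subject of "listened", so the gap sits immediately after word 8 ("thought").
Base order: The editor has announced that Vera thought that who had listened to a driver yesterday.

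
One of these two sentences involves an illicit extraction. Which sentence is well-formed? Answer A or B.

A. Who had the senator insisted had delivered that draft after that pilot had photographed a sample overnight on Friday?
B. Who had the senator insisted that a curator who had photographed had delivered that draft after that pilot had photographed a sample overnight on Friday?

In B, the wh-phrase is extracted from inside a complex-NP island (relative clause) (introduced by "who"), which blocks movement.
In A, the extraction path crosses only that-complement boundaries, which are transparent.
So A is grammatical.

A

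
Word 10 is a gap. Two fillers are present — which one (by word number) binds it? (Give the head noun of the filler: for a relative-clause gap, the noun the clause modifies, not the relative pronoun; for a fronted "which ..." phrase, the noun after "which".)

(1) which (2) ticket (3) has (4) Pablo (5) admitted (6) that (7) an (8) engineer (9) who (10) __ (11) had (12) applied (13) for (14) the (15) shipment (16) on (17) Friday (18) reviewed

The marked gap is inside the relative clause, the subject of "applied".
Its filler is the head noun "engineer" (via "who"), at word 8.
(The other dependency links word 2 to a gap after word 18.)

8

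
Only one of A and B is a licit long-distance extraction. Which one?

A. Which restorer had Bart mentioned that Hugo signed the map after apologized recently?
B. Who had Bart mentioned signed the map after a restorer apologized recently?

In A, the wh-phrase is extracted from inside an adjunct island (introduced by "after"), which blocks movement.
In B, the extraction path crosses only that-complement boundaries, which are transparent.
So B is grammatical.

B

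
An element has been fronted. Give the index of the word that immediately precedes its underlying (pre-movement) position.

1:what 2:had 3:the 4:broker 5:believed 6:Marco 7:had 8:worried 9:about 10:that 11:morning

9

The displaced element is "what" (word 1).
It is linked across 1 clause boundary (Ø).
It functions as the object of the preposition "about" of "worried", so the gap sits immediately after word 9 ("about").
Base order: The broker had believed Marco had worried about what that morning.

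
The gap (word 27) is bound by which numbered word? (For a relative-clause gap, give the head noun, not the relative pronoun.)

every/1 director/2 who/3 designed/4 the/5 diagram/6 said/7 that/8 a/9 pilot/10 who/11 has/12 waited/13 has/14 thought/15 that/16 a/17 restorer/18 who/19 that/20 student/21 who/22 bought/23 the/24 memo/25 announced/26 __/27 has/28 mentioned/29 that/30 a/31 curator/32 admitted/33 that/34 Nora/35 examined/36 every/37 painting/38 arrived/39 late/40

The gap at 27 is the subject of "mentioned", inside a relative clause.
The relative pronoun is "who" (word 19); it is bound by the head noun immediately before it.
Its filler is the head noun "restorer", at word 18.

18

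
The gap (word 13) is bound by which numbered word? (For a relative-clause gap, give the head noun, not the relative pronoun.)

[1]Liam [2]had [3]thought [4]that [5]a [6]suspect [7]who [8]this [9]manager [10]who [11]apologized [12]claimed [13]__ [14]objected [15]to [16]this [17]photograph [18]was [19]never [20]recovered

6

The gap at 13 is the subject of "objected", inside a relative clause.
The relative pronoun is "who" (word 7); it is bound by the head noun immediately before it.
Its filler is the head noun "suspect", at word 6.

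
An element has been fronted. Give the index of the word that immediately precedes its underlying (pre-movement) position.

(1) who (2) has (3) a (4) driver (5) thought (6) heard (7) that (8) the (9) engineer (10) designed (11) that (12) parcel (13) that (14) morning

5

The displaced element is "who" (word 1).
It is linked across 1 clause boundary (Ø).
It functions as the subject of "heard", so the gap sits immediately after word 5 ("thought").
Base order: A driver has thought who heard that the engineer designed that parcel that morning.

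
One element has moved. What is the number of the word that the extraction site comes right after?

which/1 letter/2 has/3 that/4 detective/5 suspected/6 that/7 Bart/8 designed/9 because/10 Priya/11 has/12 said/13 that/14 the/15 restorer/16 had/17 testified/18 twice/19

9

The displaced element is "which letter" (word 2).
It is linked across 1 clause boundary (that).
It functions as the direct object of "designed", so the gap sits immediately after word 9 ("designed").
Base order: That detective has suspected that Bart designed which letter because Priya has said that the restorer had testified twice.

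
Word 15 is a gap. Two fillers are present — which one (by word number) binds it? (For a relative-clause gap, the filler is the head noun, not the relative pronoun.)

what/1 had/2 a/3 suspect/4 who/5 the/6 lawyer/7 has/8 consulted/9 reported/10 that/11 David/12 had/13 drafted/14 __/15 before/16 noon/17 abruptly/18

1

The marked gap is the direct object of "drafted".
Its filler is the fronted wh-phrase "what", at word 1.
(The other dependency links word 4 to a gap after word 9.)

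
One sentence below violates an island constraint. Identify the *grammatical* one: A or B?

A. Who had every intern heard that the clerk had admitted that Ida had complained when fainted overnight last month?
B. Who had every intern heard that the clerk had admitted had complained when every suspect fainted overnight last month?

In A, the wh-phrase is extracted from inside an adjunct island (introduced by "when"), which blocks movement.
In B, the extraction path crosses only that-complement boundaries, which are transparent.
So B is grammatical.

B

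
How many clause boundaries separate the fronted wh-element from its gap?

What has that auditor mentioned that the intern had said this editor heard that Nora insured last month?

"what" is extracted from the object of "insured".
Boundaries crossed, outermost first: [that], [Ø], [that] — 3 in total.

3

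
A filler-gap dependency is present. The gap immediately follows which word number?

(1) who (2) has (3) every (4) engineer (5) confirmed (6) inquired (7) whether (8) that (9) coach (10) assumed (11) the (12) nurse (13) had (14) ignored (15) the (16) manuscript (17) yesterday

5

The displaced element is "who" (word 1).
It is linked across 1 clause boundary (Ø).
It functions as the subject of "inquired", so the gap sits immediately after word 5 ("confirmed").
Base order: Every engineer has confirmed that who inquired whether that coach assumed the nurse had ignored the manuscript yesterday.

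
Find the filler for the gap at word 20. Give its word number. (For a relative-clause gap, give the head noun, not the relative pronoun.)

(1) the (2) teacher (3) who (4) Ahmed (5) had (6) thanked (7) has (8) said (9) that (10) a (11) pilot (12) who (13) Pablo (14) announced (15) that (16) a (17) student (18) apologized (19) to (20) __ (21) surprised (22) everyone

The gap at 20 is the prepositional object of "apologized", inside a relative clause.
The relative pronoun is "who" (word 12); it is bound by the head noun immediately before it.
Its filler is the head noun "pilot", at word 11.

11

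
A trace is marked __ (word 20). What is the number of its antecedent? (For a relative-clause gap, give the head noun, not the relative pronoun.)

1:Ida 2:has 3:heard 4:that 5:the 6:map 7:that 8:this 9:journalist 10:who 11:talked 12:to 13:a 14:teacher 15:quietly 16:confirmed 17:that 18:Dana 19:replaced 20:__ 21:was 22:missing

The gap at 20 is the object of "replaced", inside a relative clause.
The relative pronoun is "that" (word 7); it is bound by the head noun immediately before it.
Its filler is the head noun "map", at word 6.

6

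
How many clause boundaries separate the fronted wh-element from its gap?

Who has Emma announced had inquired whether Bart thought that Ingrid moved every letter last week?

"who" is extracted from the subject of "inquired".
Boundaries crossed, outermost first: [Ø] — 1 in total.

1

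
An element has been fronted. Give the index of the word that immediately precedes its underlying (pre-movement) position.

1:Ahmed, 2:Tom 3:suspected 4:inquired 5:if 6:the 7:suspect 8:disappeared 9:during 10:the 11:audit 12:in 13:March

The displaced element is "Ahmed" (word 1).
It is linked across 1 clause boundary (Ø).
It functions as the subject of "inquired", so the gap sits immediately after word 3 ("suspected").
Base order: Tom suspected that Ahmed inquired if the suspect disappeared during the audit in March.

3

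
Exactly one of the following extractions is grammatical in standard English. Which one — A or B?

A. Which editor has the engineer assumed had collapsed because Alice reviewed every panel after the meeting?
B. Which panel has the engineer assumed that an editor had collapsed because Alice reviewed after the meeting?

In B, the wh-phrase is extracted from inside an adjunct island (introduced by "because"), which blocks movement.
In A, the extraction path crosses only that-complement boundaries, which are transparent.
So A is grammatical.

A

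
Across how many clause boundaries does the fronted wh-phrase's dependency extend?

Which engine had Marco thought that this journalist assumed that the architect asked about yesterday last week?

"which engine" is extracted from the PP object of "asked".
Boundaries crossed, outermost first: [that], [that] — 2 in total.

2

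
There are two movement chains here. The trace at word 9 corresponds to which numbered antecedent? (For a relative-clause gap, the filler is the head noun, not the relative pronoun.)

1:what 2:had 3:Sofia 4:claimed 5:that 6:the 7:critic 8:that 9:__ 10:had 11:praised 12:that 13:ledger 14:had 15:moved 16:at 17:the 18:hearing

7

The marked gap is inside the relative clause, the subject of "praised".
Its filler is the head noun "critic" (via "that"), at word 7.
(The other dependency links word 1 to a gap after word 15.)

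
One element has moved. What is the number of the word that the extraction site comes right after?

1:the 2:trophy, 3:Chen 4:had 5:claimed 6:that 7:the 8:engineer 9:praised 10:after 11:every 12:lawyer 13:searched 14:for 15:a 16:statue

9

The displaced element is "the trophy" (word 2).
It is linked across 1 clause boundary (that).
It functions as the direct object of "praised", so the gap sits immediately after word 9 ("praised").
Base order: Chen had claimed that the engineer praised the trophy after every lawyer searched for a statue.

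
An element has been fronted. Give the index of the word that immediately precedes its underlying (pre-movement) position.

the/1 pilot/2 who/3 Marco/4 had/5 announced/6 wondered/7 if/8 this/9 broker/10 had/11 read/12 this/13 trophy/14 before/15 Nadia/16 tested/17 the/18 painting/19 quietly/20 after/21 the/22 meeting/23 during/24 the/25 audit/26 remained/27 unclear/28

The displaced element is "the pilot" (word 2).
It is linked across 1 clause boundary (Ø).
It functions as the subject of "wondered", so the gap sits immediately after word 6 ("announced").
Base order: Marco had announced that the pilot wondered if this broker had read this trophy before Nadia tested the painting quietly after the meeting during the audit.

6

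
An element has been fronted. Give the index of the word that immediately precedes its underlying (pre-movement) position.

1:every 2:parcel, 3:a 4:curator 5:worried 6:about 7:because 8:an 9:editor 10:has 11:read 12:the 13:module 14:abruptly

The displaced element is "every parcel" (word 2).
It functions as the object of the preposition "about" of "worried", so the gap sits immediately after word 6 ("about").
Base order: A curator worried about every parcel because an editor has read the module abruptly.

6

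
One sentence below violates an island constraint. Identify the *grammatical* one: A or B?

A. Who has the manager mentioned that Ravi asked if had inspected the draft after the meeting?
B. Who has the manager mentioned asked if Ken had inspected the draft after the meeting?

B

In A, the wh-phrase is extracted from inside a wh-island (introduced by "if"), which blocks movement.
In B, the extraction path crosses only that-complement boundaries, which are transparent.
So B is grammatical.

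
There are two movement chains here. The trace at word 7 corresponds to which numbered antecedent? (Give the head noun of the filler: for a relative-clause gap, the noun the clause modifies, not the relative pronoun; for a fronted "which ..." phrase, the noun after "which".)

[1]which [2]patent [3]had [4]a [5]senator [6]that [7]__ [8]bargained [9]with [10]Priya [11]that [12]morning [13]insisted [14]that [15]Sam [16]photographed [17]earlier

5

The marked gap is inside the relative clause, the subject of "bargained".
Its filler is the head noun "senator" (via "that"), at word 5.
(The other dependency links word 2 to a gap after word 16.)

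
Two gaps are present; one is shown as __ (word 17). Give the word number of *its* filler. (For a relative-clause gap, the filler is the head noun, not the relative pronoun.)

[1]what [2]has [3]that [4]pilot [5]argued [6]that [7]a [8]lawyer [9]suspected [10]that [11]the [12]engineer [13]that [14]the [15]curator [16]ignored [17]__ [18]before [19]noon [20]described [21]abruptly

The marked gap is inside the relative clause, the direct object of "ignored".
Its filler is the head noun "engineer" (via "that"), at word 12.
(The other dependency links word 1 to a gap after word 20.)

12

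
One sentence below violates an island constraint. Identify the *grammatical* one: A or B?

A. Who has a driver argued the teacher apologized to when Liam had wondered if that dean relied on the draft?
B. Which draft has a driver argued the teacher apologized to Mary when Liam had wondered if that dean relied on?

A

In B, the wh-phrase is extracted from inside an adjunct island (introduced by "when"), which blocks movement.
In A, the extraction path crosses only that-complement boundaries, which are transparent.
So A is grammatical.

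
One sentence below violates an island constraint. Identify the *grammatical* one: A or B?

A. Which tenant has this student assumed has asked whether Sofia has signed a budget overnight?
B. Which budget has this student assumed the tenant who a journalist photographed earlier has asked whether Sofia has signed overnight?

In B, the wh-phrase is extracted from inside a wh-island (introduced by "whether"), which blocks movement.
In A, the extraction path crosses only that-complement boundaries, which are transparent.
So A is grammatical.

A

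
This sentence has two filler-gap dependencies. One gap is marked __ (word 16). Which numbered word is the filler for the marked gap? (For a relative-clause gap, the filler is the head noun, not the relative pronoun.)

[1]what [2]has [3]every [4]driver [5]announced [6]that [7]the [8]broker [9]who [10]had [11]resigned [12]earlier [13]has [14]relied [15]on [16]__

1

The marked gap is the object of the preposition "on" of "relied".
Its filler is the fronted wh-phrase "what", at word 1.
(The other dependency links word 8 to a gap after word 9.)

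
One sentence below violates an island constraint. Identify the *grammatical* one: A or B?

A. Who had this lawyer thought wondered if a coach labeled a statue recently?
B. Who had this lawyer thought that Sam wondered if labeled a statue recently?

A

In B, the wh-phrase is extracted from inside a wh-island (introduced by "if"), which blocks movement.
In A, the extraction path crosses only that-complement boundaries, which are transparent.
So A is grammatical.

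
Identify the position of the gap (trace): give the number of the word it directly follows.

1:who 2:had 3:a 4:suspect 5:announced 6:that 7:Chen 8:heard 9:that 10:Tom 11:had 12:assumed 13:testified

12

The displaced element is "who" (word 1).
It is linked across 3 clause boundaries (that → that → Ø).
It functions as the subject of "testified", so the gap sits immediately after word 12 ("assumed").
Base order: A suspect had announced that Chen heard that Tom had assumed who testified.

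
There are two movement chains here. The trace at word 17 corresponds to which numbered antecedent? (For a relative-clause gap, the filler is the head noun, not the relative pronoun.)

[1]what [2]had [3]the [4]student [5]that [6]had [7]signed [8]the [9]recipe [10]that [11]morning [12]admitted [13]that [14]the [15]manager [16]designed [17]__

1

The marked gap is the direct object of "designed".
Its filler is the fronted wh-phrase "what", at word 1.
(The other dependency links word 4 to a gap after word 5.)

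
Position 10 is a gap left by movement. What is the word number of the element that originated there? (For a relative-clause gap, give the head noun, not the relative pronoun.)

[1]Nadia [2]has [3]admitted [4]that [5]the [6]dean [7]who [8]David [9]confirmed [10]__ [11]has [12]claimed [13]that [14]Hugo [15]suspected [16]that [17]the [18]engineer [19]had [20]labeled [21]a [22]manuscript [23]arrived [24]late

6

The gap at 10 is the subject of "claimed", inside a relative clause.
The relative pronoun is "who" (word 7); it is bound by the head noun immediately before it.
Its filler is the head noun "dean", at word 6.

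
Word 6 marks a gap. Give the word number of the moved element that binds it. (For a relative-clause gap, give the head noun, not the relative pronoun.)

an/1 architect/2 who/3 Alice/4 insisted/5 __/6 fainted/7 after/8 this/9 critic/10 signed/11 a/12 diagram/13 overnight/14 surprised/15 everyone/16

2

The gap at 6 is the subject of "fainted", inside a relative clause.
The relative pronoun is "who" (word 3); it is bound by the head noun immediately before it.
Its filler is the head noun "architect", at word 2.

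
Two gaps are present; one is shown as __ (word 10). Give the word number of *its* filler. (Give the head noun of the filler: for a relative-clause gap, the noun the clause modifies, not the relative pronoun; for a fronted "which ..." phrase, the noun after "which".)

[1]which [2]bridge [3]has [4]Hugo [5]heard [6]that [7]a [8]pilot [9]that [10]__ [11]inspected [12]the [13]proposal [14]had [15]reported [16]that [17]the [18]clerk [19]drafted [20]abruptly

The marked gap is inside the relative clause, the subject of "inspected".
Its filler is the head noun "pilot" (via "that"), at word 8.
(The other dependency links word 2 to a gap after word 19.)

8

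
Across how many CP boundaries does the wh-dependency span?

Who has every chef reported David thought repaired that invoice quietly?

2

"who" is extracted from the subject of "repaired".
Boundaries crossed, outermost first: [Ø], [Ø] — 2 in total.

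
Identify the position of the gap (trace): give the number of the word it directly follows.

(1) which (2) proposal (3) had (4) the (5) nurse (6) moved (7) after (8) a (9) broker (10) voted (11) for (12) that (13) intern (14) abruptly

The displaced element is "which proposal" (word 2).
It functions as the direct object of "moved", so the gap sits immediately after word 6 ("moved").
Base order: The nurse had moved which proposal after a broker voted for that intern abruptly.

6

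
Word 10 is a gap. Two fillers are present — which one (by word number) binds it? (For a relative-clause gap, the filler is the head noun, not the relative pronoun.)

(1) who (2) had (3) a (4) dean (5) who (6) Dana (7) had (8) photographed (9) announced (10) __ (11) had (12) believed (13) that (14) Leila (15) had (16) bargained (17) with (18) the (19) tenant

1

The marked gap is the subject of "believed".
Its filler is the fronted wh-phrase "who", at word 1.
(The other dependency links word 4 to a gap after word 8.)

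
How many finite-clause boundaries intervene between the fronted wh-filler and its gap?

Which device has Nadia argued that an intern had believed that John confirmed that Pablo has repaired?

"which device" is extracted from the object of "repaired".
Boundaries crossed, outermost first: [that], [that], [that] — 3 in total.

3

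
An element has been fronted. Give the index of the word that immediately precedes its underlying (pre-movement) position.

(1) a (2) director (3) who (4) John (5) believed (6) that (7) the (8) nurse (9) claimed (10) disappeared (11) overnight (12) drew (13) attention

The displaced element is "a director" (word 2).
It is linked across 2 clause boundaries (that → Ø).
It functions as the subject of "disappeared", so the gap sits immediately after word 9 ("claimed").
Base order: John believed that the nurse claimed a director disappeared overnight.

9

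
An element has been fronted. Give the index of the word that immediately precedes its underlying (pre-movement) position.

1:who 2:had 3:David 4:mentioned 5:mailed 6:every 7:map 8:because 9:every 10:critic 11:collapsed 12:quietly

The displaced element is "who" (word 1).
It is linked across 1 clause boundary (Ø).
It functions as the subject of "mailed", so the gap sits immediately after word 4 ("mentioned").
Base order: David had mentioned that who mailed every map because every critic collapsed quietly.

4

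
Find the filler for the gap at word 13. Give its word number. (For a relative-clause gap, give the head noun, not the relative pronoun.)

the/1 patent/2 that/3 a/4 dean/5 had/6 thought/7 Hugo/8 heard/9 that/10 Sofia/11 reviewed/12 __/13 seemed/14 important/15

2

The gap at 13 is the object of "reviewed", inside a relative clause.
The relative pronoun is "that" (word 3); it is bound by the head noun immediately before it.
Its filler is the head noun "patent", at word 2.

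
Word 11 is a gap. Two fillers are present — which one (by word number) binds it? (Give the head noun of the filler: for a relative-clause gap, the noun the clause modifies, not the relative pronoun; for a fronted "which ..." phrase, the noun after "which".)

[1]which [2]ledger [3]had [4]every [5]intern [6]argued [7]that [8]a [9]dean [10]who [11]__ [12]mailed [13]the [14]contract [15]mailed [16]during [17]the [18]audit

The marked gap is inside the relative clause, the subject of "mailed".
Its filler is the head noun "dean" (via "who"), at word 9.
(The other dependency links word 2 to a gap after word 15.)

9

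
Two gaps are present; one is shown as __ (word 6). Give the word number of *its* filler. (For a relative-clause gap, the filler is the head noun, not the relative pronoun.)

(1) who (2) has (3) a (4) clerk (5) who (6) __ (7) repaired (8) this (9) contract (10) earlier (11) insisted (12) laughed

4

The marked gap is inside the relative clause, the subject of "repaired".
Its filler is the head noun "clerk" (via "who"), at word 4.
(The other dependency links word 1 to a gap after word 11.)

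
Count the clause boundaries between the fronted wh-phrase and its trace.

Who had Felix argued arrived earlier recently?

1

"who" is extracted from the subject of "arrived".
Boundaries crossed, outermost first: [Ø] — 1 in total.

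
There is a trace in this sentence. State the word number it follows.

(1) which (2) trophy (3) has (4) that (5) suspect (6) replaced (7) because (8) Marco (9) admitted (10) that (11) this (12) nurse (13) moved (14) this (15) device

The displaced element is "which trophy" (word 2).
It functions as the direct object of "replaced", so the gap sits immediately after word 6 ("replaced").
Base order: That suspect has replaced which trophy because Marco admitted that this nurse moved this device.

6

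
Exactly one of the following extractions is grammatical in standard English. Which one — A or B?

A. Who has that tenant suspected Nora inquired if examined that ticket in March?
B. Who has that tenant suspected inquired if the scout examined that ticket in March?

In A, the wh-phrase is extracted from inside a wh-island (introduced by "if"), which blocks movement.
In B, the extraction path crosses only that-complement boundaries, which are transparent.
So B is grammatical.

B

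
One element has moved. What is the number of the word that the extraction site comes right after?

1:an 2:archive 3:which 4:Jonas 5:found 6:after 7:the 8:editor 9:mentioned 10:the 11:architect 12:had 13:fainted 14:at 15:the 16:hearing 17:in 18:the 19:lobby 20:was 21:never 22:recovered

The displaced element is "an archive" (word 2).
It functions as the direct object of "found", so the gap sits immediately after word 5 ("found").
Base order: Jonas found an archive after the editor mentioned the architect had fainted at the hearing in the lobby.

5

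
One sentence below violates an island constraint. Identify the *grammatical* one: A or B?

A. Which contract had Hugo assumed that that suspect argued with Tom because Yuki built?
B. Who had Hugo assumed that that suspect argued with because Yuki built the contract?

B

In A, the wh-phrase is extracted from inside an adjunct island (introduced by "because"), which blocks movement.
In B, the extraction path crosses only that-complement boundaries, which are transparent.
So B is grammatical.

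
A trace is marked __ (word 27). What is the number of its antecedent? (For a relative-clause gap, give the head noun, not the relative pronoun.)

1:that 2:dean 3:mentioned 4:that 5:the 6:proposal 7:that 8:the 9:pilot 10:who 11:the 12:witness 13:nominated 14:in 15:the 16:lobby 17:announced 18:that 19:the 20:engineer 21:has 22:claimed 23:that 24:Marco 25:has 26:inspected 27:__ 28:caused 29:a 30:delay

The gap at 27 is the object of "inspected", inside a relative clause.
The relative pronoun is "that" (word 7); it is bound by the head noun immediately before it.
Its filler is the head noun "proposal", at word 6.

6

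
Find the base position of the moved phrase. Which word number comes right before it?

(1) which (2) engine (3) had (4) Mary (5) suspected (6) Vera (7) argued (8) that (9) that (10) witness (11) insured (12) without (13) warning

The displaced element is "which engine" (word 2).
It is linked across 2 clause boundaries (Ø → that).
It functions as the direct object of "insured", so the gap sits immediately after word 11 ("insured").
Base order: Mary had suspected Vera argued that that witness insured which engine without warning.

11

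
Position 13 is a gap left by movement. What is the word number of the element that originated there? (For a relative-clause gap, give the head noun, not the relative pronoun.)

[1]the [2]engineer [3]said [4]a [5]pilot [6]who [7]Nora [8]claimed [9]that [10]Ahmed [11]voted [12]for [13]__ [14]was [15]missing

5

The gap at 13 is the prepositional object of "voted", inside a relative clause.
The relative pronoun is "who" (word 6); it is bound by the head noun immediately before it.
Its filler is the head noun "pilot", at word 5.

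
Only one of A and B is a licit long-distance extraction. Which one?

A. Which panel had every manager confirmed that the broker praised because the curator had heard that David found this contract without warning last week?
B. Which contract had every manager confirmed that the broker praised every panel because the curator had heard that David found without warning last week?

In B, the wh-phrase is extracted from inside an adjunct island (introduced by "because"), which blocks movement.
In A, the extraction path crosses only that-complement boundaries, which are transparent.
So A is grammatical.

A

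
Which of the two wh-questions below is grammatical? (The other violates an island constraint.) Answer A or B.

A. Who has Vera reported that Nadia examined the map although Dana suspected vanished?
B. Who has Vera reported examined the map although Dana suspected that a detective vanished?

B

In A, the wh-phrase is extracted from inside an adjunct island (introduced by "although"), which blocks movement.
In B, the extraction path crosses only that-complement boundaries, which are transparent.
So B is grammatical.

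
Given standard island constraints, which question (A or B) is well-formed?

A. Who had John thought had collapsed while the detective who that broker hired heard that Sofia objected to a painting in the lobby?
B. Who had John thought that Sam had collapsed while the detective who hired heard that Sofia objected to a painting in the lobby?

In B, the wh-phrase is extracted from inside an adjunct island (introduced by "while"), which blocks movement.
In A, the extraction path crosses only that-complement boundaries, which are transparent.
So A is grammatical.

A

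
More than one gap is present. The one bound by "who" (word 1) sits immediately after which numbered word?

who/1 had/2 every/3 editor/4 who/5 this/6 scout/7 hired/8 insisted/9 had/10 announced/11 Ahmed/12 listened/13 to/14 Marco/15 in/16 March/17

The displaced element is "who" (word 1).
It is linked across 1 clause boundary (Ø).
It functions as the subject of "announced", so the gap sits immediately after word 9 ("insisted").
Base order: Every editor who this scout hired had insisted that who had announced Ahmed listened to Marco in March.

9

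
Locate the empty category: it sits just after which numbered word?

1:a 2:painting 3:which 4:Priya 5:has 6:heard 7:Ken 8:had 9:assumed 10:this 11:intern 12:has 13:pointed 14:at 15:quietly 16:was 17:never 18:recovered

The displaced element is "a painting" (word 2).
It is linked across 2 clause boundaries (Ø → Ø).
It functions as the object of the preposition "at" of "pointed", so the gap sits immediately after word 14 ("at").
Base order: Priya has heard Ken had assumed this intern has pointed at a painting quietly.

14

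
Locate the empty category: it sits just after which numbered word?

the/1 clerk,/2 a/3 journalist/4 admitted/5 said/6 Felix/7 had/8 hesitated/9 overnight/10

The displaced element is "the clerk" (word 2).
It is linked across 1 clause boundary (Ø).
It functions as the subject of "said", so the gap sits immediately after word 5 ("admitted").
Base order: A journalist admitted that the clerk said Felix had hesitated overnight.

5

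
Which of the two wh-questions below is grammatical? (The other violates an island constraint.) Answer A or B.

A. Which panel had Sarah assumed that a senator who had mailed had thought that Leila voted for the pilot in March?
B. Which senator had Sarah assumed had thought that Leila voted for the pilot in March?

B

In A, the wh-phrase is extracted from inside a complex-NP island (relative clause) (introduced by "who"), which blocks movement.
In B, the extraction path crosses only that-complement boundaries, which are transparent.
So B is grammatical.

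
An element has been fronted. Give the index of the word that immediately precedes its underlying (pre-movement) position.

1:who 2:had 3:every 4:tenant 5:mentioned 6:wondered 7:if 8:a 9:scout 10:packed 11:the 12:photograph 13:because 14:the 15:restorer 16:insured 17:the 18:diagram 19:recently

5

The displaced element is "who" (word 1).
It is linked across 1 clause boundary (Ø).
It functions as the subject of "wondered", so the gap sits immediately after word 5 ("mentioned").
Base order: Every tenant had mentioned that who wondered if a scout packed the photograph because the restorer insured the diagram recently.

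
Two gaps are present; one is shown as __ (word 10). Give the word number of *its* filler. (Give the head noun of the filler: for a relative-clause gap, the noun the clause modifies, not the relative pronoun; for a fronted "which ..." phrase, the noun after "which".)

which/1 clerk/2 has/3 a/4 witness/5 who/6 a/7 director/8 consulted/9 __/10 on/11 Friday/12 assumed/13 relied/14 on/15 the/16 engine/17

The marked gap is inside the relative clause, the direct object of "consulted".
Its filler is the head noun "witness" (via "who"), at word 5.
(The other dependency links word 2 to a gap after word 13.)

5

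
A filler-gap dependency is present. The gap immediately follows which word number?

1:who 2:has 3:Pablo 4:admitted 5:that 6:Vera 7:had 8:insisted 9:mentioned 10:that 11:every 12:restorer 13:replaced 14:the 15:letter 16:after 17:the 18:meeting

8

The displaced element is "who" (word 1).
It is linked across 2 clause boundaries (that → Ø).
It functions as the subject of "mentioned", so the gap sits immediately after word 8 ("insisted").
Base order: Pablo has admitted that Vera had insisted who mentioned that every restorer replaced the letter after the meeting.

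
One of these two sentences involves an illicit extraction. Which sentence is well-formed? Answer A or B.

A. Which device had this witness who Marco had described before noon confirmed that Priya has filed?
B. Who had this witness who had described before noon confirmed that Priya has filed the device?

In B, the wh-phrase is extracted from inside a complex-NP island (relative clause) (introduced by "who"), which blocks movement.
In A, the extraction path crosses only that-complement boundaries, which are transparent.
So A is grammatical.

A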